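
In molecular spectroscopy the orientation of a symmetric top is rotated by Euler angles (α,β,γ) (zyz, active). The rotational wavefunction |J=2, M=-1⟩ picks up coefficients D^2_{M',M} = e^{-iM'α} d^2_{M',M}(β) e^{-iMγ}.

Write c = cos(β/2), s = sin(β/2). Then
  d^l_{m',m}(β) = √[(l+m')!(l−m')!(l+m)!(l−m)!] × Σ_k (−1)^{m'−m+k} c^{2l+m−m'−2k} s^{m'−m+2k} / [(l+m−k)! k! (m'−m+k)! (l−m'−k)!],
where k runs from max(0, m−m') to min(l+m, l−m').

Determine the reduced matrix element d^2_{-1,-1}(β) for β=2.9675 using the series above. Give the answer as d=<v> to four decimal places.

d^2_{-1,-1}(β=2.9675) via the finite sum:
With c≡cos(β/2)=0.086936 and s≡sin(β/2)=0.996214, N=[1·6·1·6]^{1/2}=6.000000
k∈{0,1} keeps every argument non-negative
  k=0: (−1)^0·6.0000/(6)·0.0869^4·0.9962^0 = +0.000057
  k=1: (−1)^1·6.0000/(2)·0.0869^2·0.9962^2 = -0.022502
d^2_{-1,-1}(2.9675) = +0.000057 -0.022502 = -0.022445

d=-0.0224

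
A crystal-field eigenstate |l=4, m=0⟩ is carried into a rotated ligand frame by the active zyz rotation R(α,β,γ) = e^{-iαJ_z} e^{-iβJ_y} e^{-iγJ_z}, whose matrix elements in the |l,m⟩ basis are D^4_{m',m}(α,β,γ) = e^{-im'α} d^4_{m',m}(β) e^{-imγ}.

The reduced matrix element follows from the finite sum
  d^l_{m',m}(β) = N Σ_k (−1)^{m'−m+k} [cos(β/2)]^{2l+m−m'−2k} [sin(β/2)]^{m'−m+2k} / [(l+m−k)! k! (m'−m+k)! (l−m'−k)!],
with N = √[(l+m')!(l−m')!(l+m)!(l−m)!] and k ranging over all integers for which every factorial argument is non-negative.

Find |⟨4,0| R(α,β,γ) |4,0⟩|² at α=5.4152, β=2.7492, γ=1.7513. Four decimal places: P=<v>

P=0.1313

D^4_{0,0}(5.4152,2.7492,1.7513) = e^{-i·0·5.4152}·d^4_{0,0}(2.7492)·e^{-i·0·1.7513}. Compute d first:
Half-angle: c=0.194940, s=0.980815. N=√(24·24·24·24)=576.000000
The bounds max(0,m−m')=0 and min(l+m,l−m')=4 give 5 terms
  k=0: (−1)^0·576.0000/(576)·0.1949^8·0.9808^0 = +0.000002
  k=1: (−1)^1·576.0000/(36)·0.1949^6·0.9808^2 = -0.000845
  k=2: (−1)^2·576.0000/(16)·0.1949^4·0.9808^4 = +0.048112
  k=3: (−1)^3·576.0000/(36)·0.1949^2·0.9808^6 = -0.541309
  k=4: (−1)^4·576.0000/(576)·0.1949^0·0.9808^8 = +0.856441
d^4_{0,0}(2.7492) = +0.000002 -0.000845 +0.048112 -0.541309 +0.856441 = +0.362402
|D^4_{0,0}|² = |d^4_{0,0}(β)|² = (+0.362402)² = 0.131335 (the z-rotation phases have unit modulus)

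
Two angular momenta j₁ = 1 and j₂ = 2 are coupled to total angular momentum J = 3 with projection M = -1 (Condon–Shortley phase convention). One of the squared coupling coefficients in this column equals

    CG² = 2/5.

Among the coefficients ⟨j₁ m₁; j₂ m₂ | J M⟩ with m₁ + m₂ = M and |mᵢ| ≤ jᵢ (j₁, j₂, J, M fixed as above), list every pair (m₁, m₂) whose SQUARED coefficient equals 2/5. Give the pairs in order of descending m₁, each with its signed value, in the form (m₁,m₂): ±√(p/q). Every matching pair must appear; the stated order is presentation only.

Admissible pairs with m₁+m₂ = M = -1: (-1,0), (0,-1), (1,-2)
  (m₁,m₂)=(1,-2): CG² = 1/15, CG = +√(1/15)
  (m₁,m₂)=(0,-1): CG² = 8/15, CG = +√(8/15)
  (m₁,m₂)=(-1,0): CG² = 2/5, CG = +√(2/5)   ← matches the target
Pairs with CG² = 2/5: (-1,0): +√(2/5)

(-1,0): +√(2/5)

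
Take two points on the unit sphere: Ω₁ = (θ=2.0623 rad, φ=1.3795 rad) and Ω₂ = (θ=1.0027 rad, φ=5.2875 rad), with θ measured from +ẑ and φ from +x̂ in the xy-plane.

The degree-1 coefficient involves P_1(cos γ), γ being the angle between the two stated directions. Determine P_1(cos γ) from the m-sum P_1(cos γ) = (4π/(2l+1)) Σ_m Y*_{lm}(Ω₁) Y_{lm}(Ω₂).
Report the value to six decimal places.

-0.789290

Term-by-term m-sum for l=1 (normalisation 4π/3 = 4.188790):
  m=-1: (0.05791 + 0.29904j) × (0.15841 + 0.24438j) = -0.06390 + 0.06152j  (running Σ = -0.06390 + 0.06152j)
  m=0: (-0.23060 + 0.00000j) × (0.26288 + 0.00000j) = -0.06062 + 0.00000j  (running Σ = -0.12452 + 0.06152j)
  m=1: (-0.05791 + 0.29904j) × (-0.15841 + 0.24438j) = -0.06390 - 0.06152j  (running Σ = -0.18843 + 0.00000j)
Total Σ_m = -0.18843 + 0.00000j. Multiply by 4.188790: -0.78929 + 0.00000j. P_1(cos γ) = -0.789290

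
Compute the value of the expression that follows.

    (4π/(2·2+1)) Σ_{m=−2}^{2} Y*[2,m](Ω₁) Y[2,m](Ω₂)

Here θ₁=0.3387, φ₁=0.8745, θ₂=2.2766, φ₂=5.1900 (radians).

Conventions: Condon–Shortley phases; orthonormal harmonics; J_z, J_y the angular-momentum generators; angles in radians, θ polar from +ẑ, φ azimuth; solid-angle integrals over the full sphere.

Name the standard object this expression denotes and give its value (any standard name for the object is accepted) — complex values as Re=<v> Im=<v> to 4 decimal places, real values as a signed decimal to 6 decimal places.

This sum is the spherical-harmonic addition theorem: it equals the Legendre polynomial P_l(cos γ) of the angle γ between the two directions.
Term-by-term m-sum for l=2 (normalisation 4π/5 = 2.513274):
  m=-2: Y*=-0.007559+0.041968i  Y=-0.129201+0.182681i  product -0.006690-0.006803i
  m=-1: Y*=+0.155281+0.185748i  Y=-0.175309-0.338711i  product +0.035693-0.085159i
  m=+0: Y*=+0.526328-0.000000i  Y=+0.082703+0.000000i  product +0.043529+0.000000i
  m=+1: Y*=-0.155281+0.185748i  Y=+0.175309-0.338711i  product +0.035693+0.085159i
  m=+2: Y*=-0.007559-0.041968i  Y=-0.129201-0.182681i  product -0.006690+0.006803i
Accumulated sum +0.101534+0.000000i; after 4π/(2l+1) scaling, +0.255183+0.000000i ⇒ P_2 = 0.255183

Legendre polynomial (addition theorem), +0.255183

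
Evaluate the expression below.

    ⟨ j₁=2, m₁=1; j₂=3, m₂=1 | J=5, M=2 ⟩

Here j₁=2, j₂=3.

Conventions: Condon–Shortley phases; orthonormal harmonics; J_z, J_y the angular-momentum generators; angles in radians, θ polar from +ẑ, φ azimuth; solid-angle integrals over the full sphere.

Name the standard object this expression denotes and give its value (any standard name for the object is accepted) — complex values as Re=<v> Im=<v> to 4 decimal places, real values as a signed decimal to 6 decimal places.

This is a Clebsch–Gordan (vector-coupling) coefficient.
j₁+j₂−J=0  J+j₁−j₂=4  J−j₁+j₂=6  j₁+j₂+J+1=11
(j₁±m₁, j₂±m₂, J±M) = (3,1,4,2,7,3)
P² = 41472
sum k=0..0:
  [0] +1/288 = 1/288
S = 1/288
C² = P²·S² = 1/2 ; C = +0.707107

Clebsch–Gordan coefficient, +√(1/2) ≈ +0.707107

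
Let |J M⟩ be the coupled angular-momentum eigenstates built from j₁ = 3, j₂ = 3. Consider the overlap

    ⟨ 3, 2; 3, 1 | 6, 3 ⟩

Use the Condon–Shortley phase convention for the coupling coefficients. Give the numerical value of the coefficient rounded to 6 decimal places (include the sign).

√[13·0!6!6!/13! · 5!1!4!2!9!3!] = √(149299200/11)
  +(−1)^0/∏(0,0,1,4,5,2)! = 1/5760  (running 1/5760)
⟨..|..⟩ = √(149299200/11)·(1/5760) = +0.639602

+0.639602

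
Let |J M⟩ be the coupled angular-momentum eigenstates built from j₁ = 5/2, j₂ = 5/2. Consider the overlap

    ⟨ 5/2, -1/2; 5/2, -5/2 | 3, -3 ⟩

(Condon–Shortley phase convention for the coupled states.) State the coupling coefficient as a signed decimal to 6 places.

triangle: 2!*3!*3!/9! = 72/362880
(j±m)!: 2!*3!*0!*5!*0!*6! = 1036800
prefactor² = (2J+1)*Δ*N² = 1440
  k=0: +1/(0!*2!*3!*0!*0!*3!) = 1/72
Σ = 1/72  ⇒  CG² = 1440*(1/72)² = 5/18
CG = +√(5/18) = +0.527046

+√(5/18) = +0.527046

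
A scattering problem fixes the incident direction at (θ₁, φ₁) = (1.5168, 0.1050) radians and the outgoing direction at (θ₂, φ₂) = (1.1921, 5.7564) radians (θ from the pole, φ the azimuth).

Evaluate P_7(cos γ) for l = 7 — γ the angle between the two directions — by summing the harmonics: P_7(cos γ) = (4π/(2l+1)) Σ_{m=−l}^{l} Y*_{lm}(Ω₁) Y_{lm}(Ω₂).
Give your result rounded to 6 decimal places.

-0.111524

Expand P_7 via completeness: Σ_{m} conj(Y_{7,m}) at Ω₁ times Y_{7,m} at Ω₂ —
  m=-7: (0.367177, 0.331914) × (-0.255499, -0.155212) = (-0.042296, -0.141794)  (running Σ = (-0.042296, -0.141794))
  m=-6: (0.080881, 0.058972) × (-0.444997, -0.008509) = (-0.035490, -0.026930)  (running Σ = (-0.077786, -0.168724))
  m=-5: (-0.303270, -0.175660) × (-0.172515, 0.095970) = (0.069176, 0.001199)  (running Σ = (-0.008610, -0.167525))
  m=-4: (-0.106500, -0.047560) × (0.126383, -0.212597) = (-0.023571, 0.016631)  (running Σ = (-0.032181, -0.150894))
  m=-3: (0.294184, 0.095860) × (0.002842, -0.297241) = (0.029329, -0.087171)  (running Σ = (-0.002851, -0.238066))
  m=-2: (0.120890, 0.025767) × (0.065097, 0.114430) = (0.004921, 0.015511)  (running Σ = (0.002070, -0.222555))
  m=-1: (-0.292472, -0.030823) × (0.271904, 0.158141) = (-0.074650, -0.054633)  (running Σ = (-0.072580, -0.277188))
  m=0: (-0.125626, -0.000000) × (-0.095828, 0.000000) = (0.012038, 0.000000)  (running Σ = (-0.060542, -0.277188))
  m=1: (0.292472, -0.030823) × (-0.271904, 0.158141) = (-0.074650, 0.054633)  (running Σ = (-0.135192, -0.222555))
  m=2: (0.120890, -0.025767) × (0.065097, -0.114430) = (0.004921, -0.015511)  (running Σ = (-0.130271, -0.238066))
  m=3: (-0.294184, 0.095860) × (-0.002842, -0.297241) = (0.029329, 0.087171)  (running Σ = (-0.100941, -0.150894))
  m=4: (-0.106500, 0.047560) × (0.126383, 0.212597) = (-0.023571, -0.016631)  (running Σ = (-0.124512, -0.167525))
  m=5: (0.303270, -0.175660) × (0.172515, 0.095970) = (0.069176, -0.001199)  (running Σ = (-0.055336, -0.168724))
  m=6: (0.080881, -0.058972) × (-0.444997, 0.008509) = (-0.035490, 0.026930)  (running Σ = (-0.090826, -0.141794))
  m=7: (-0.367177, 0.331914) × (0.255499, -0.155212) = (-0.042296, 0.141794)  (running Σ = (-0.133122, -0.000000))
Σ over m = (-0.133122, -0.000000); ×(4π/15) → (-0.111524, -0.000000). Real part: -0.111524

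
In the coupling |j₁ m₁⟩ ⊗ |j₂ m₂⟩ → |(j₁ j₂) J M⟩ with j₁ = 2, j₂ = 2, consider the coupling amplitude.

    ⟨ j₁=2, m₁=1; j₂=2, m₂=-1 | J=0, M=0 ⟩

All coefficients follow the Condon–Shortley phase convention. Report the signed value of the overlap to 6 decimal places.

j₁+j₂−J=4  J+j₁−j₂=0  J−j₁+j₂=0  j₁+j₂+J+1=5
(j₁±m₁, j₂±m₂, J±M) = (3,1,1,3,0,0)
P² = 36/5
sum k=1..1:
  [1] −1/6 = -1/6
S = -1/6
C² = P²·S² = 1/5 ; C = -0.447214

−√(1/5) ≈ -0.447214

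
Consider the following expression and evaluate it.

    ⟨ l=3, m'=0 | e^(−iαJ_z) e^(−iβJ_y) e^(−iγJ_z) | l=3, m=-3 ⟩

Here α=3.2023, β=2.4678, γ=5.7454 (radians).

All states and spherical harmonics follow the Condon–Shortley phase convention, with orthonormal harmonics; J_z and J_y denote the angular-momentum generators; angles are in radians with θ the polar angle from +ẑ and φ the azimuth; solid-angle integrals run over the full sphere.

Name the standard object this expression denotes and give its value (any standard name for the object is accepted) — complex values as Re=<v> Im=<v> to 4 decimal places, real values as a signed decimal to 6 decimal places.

This is a Wigner D-matrix element — the rotation-matrix element ⟨l m'| R(α,β,γ) |l m⟩ in the angular-momentum basis.
First d^3_{0,-3}(β=2.4678), then the phase factors e^{-i(0)α} and e^{-i(-3)γ}:
c=cos(2.467800/2)=0.330559, s=sin(2.467800/2)=0.943785; N=√[6·6·1·720]=160.996894
k∈{0} keeps every argument non-negative
  k=0: (−1)^3·160.9969/(36)·0.3306^3·0.9438^3 = -0.135795
d^3_{0,-3}(2.4678) = -0.135795
Attach z-rotation phases: D = e^{-i(0)(3.2023)}·(-0.135795)·e^{-i(-3)(5.7454)} = +0.005778+0.135672i

Wigner D-matrix element, Re=0.0058 Im=0.1357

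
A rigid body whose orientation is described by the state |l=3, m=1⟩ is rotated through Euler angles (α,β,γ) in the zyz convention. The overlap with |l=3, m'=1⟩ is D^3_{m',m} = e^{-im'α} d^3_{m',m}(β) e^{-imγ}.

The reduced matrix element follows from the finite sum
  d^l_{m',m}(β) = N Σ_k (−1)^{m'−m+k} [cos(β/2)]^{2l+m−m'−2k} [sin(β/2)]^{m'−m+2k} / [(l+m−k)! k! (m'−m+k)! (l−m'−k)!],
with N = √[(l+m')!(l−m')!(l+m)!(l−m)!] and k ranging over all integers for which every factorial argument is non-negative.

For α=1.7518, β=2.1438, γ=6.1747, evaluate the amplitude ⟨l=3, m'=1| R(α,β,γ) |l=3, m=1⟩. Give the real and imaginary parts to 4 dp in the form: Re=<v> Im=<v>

First d^3_{1,1}(β=2.1438), then the phase factors e^{-i(1)α} and e^{-i(1)γ}:
With c≡cos(β/2)=0.478457 and s≡sin(β/2)=0.878111, N=[24·2·24·2]^{1/2}=48.000000
k∈{0,1,2} keeps every argument non-negative
  k=0: (−1)^0·48.0000/(48)·0.4785^6·0.8781^0 = +0.011997
  k=1: (−1)^1·48.0000/(6)·0.4785^4·0.8781^2 = -0.323266
  k=2: (−1)^2·48.0000/(8)·0.4785^2·0.8781^4 = +0.816647
d^3_{1,1}(2.1438) = +0.011997 -0.323266 +0.816647 = +0.505378
Attach z-rotation phases: D = e^{-i(1)(1.7518)}·(+0.505378)·e^{-i(1)(6.1747)} = -0.036617-0.504050i

Re=-0.0366 Im=-0.5040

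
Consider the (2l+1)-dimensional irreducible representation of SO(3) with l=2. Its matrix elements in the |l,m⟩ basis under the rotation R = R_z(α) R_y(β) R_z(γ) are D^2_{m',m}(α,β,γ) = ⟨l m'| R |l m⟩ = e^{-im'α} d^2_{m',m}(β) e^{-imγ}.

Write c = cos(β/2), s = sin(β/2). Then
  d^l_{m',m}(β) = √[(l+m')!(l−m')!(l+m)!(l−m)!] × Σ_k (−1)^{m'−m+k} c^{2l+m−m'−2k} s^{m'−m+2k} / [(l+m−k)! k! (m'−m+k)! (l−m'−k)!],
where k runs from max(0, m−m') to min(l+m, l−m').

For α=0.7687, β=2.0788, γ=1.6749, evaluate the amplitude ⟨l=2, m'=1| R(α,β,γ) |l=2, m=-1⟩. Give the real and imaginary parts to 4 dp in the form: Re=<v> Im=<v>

Re=0.0124 Im=0.0159

First d^2_{1,-1}(β=2.0788), then the phase factors e^{-i(1)α} and e^{-i(-1)γ}:
c=cos(2.078800/2)=0.506738, s=sin(2.078800/2)=0.862100; N=√[6·1·1·6]=6.000000
k: max(0,(-1)−(1))=0 … min(2+(-1),2−(1))=1
  k=0: (−1)^2·6.0000/(2)·0.5067^2·0.8621^2 = +0.572536
  k=1: (−1)^3·6.0000/(6)·0.5067^0·0.8621^4 = -0.552372
d^2_{1,-1}(2.0788) = +0.572536 -0.552372 = +0.020165
Attach z-rotation phases: D = e^{-i(1)(0.7687)}·(+0.020165)·e^{-i(-1)(1.6749)} = +0.012437+0.015873i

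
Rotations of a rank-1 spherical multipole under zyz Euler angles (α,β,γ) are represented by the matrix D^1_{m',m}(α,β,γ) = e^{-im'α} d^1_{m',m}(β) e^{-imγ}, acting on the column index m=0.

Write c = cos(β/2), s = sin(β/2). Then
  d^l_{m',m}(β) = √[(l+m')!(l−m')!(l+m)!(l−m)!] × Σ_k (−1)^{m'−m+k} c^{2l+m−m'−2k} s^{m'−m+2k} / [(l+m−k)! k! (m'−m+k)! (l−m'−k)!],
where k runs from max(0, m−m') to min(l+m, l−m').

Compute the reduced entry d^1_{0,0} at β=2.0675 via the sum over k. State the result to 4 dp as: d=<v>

d=-0.4765

d^1_{0,0}(β=2.0675) via the finite sum:
c=cos(2.067500/2)=0.511600, s=sin(2.067500/2)=0.859224; N=√[1·1·1·1]=1.000000
The bounds max(0,m−m')=0 and min(l+m,l−m')=1 give 2 terms
  k=0: (−1)^0·1.0000/(1)·0.5116^2·0.8592^0 = +0.261735
  k=1: (−1)^1·1.0000/(1)·0.5116^0·0.8592^2 = -0.738265
d^1_{0,0}(2.0675) = +0.261735 -0.738265 = -0.476530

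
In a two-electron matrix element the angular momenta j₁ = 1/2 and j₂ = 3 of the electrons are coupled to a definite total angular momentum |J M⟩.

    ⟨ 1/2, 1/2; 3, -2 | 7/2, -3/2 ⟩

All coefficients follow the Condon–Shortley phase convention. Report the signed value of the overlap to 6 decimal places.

+√(2/7) = +0.534522

j₁+j₂−J=0  J+j₁−j₂=1  J−j₁+j₂=6  j₁+j₂+J+1=8
(j₁±m₁, j₂±m₂, J±M) = (1,0,1,5,2,5)
P² = 28800/7
sum k=0..0:
  [0] +1/120 = 1/120
S = 1/120
C² = P²·S² = 2/7 ; C = +0.534522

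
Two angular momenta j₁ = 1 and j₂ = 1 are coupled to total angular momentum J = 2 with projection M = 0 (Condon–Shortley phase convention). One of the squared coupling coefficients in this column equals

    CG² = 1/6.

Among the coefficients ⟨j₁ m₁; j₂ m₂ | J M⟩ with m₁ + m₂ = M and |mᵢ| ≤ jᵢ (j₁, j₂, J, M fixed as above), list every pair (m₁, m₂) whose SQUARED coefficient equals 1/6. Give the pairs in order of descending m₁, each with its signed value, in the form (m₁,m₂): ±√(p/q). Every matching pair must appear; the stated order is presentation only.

Admissible pairs with m₁+m₂ = M = 0: (-1,1), (0,0), (1,-1)
  (m₁,m₂)=(1,-1): CG² = 1/6, CG = +√(1/6)   ← matches the target
  (m₁,m₂)=(0,0): CG² = 2/3, CG = +√(2/3)
  (m₁,m₂)=(-1,1): CG² = 1/6, CG = +√(1/6)   ← matches the target
Pairs with CG² = 1/6: (1,-1): +√(1/6); (-1,1): +√(1/6)

(1,-1): +√(1/6); (-1,1): +√(1/6)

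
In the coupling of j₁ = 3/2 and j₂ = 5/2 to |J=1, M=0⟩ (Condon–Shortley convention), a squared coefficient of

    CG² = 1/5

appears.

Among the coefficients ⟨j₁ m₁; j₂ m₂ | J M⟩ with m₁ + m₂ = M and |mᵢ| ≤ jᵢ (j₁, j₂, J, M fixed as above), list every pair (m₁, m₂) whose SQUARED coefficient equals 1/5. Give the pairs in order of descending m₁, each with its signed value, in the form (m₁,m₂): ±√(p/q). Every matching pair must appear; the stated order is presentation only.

(3/2,-3/2): +√(1/5); (-3/2,3/2): −√(1/5)

Admissible pairs with m₁+m₂ = M = 0: (-3/2,3/2), (-1/2,1/2), (1/2,-1/2), (3/2,-3/2)
  (m₁,m₂)=(3/2,-3/2): CG² = 1/5, CG = +√(1/5)   ← matches the target
  (m₁,m₂)=(1/2,-1/2): CG² = 3/10, CG = −√(3/10)
  (m₁,m₂)=(-1/2,1/2): CG² = 3/10, CG = +√(3/10)
  (m₁,m₂)=(-3/2,3/2): CG² = 1/5, CG = −√(1/5)   ← matches the target
Pairs with CG² = 1/5: (3/2,-3/2): +√(1/5); (-3/2,3/2): −√(1/5)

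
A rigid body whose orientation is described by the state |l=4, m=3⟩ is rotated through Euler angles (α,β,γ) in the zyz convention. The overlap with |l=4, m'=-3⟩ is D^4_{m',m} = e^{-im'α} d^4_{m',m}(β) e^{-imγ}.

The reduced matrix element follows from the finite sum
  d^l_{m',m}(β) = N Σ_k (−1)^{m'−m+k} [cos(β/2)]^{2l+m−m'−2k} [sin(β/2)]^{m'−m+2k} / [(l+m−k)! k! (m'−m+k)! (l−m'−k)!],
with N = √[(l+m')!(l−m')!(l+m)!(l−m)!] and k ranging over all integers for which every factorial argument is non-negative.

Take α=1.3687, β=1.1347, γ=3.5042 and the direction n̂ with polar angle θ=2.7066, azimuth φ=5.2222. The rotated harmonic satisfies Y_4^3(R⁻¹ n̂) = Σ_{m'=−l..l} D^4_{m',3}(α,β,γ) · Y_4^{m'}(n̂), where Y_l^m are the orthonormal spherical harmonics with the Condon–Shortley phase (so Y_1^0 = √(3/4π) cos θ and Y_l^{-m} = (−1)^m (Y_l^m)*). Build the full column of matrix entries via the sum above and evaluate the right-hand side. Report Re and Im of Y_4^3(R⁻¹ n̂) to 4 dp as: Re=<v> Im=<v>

Re=0.2093 Im=0.2697

Need the full column D^4_{m',3} for m'=−4..4 at α=1.3687, β=1.1347, γ=3.5042.
cos(β/2)=0.843328, sin(β/2)=0.537399
d^4_{-4,3}: single k=7 term ⇒ +0.030876;  D = +0.009871+0.029256i
d^4_{-3,3}: k∈[6..7] ⇒ +0.119915 -0.006956 = +0.112959;  D = +0.112101-0.013894i
d^4_{-2,3}: k∈[5..6] ⇒ +0.301759 -0.040845 = +0.260914;  D = +0.020534-0.260104i
d^4_{-1,3}: k∈[4..5] ⇒ +0.558076 -0.135971 = +0.422105;  D = -0.405564-0.117007i
d^4_{0,3}: k∈[3..4] ⇒ +0.783317 -0.318081 = +0.465236;  D = -0.216063+0.412021i
d^4_{1,3}: k∈[2..3] ⇒ +0.824600 -0.558076 = +0.266525;  D = +0.206390+0.168638i
d^4_{2,3}: k∈[1..2] ⇒ +0.610010 -0.743120 = -0.133110;  D = -0.103198+0.084074i
d^4_{3,3}: k∈[0..1] ⇒ +0.255842 -0.727229 = -0.471387;  D = +0.218317+0.417783i
d^4_{4,3}: single k=0 term ⇒ -0.461124;  D = +0.443237-0.127185i
Y_4^{m'}(θ=2.7066,φ=5.2222) and Σ D·Y over m':
  (+0.0099+0.0293i)·(-0.0063-0.0125i)  (+0.1121-0.0139i)·(+0.0849+0.0035i)  (+0.0205-0.2601i)·(-0.1480+0.2407i)  (-0.4056-0.1170i)·(-0.2432-0.4351i)  (-0.2161+0.4120i)·(+0.2116+0.0000i)  (+0.2064+0.1686i)·(+0.2432-0.4351i)  (-0.1032+0.0841i)·(-0.1480-0.2407i)  (+0.2183+0.4178i)·(-0.0849+0.0035i)  (+0.4432-0.1272i)·(-0.0063+0.0125i)
Y_4^3(R⁻¹ n̂) = +0.209342+0.269700i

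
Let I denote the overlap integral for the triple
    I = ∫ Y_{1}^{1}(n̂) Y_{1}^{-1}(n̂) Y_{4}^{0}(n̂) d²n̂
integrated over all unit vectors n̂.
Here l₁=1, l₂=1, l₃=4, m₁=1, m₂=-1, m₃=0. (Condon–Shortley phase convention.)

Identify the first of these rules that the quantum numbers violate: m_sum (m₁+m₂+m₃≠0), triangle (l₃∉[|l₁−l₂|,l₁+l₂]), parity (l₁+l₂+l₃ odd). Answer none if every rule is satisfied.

triangle

Σmᵢ = 0  ✓
l₃∈[|l₁−l₂|,l₁+l₂]=[0,2] required, l₃=4 fails  ✗
Σlᵢ = 6 ⇒ even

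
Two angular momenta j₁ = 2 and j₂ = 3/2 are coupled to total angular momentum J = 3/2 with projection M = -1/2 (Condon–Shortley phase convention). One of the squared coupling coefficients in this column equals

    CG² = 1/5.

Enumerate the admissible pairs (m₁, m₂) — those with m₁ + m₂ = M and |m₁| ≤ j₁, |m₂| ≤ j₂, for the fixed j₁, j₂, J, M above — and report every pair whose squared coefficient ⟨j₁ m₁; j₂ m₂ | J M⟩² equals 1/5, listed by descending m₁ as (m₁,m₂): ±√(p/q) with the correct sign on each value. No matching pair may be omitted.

(0,-1/2): −√(1/5)

Admissible pairs with m₁+m₂ = M = -1/2: (-2,3/2), (-1,1/2), (0,-1/2), (1,-3/2)
  (m₁,m₂)=(1,-3/2): CG² = 2/5, CG = +√(2/5)
  (m₁,m₂)=(0,-1/2): CG² = 1/5, CG = −√(1/5)   ← matches the target
  (m₁,m₂)=(-1,1/2): CG² = 0/1, CG = 0
  (m₁,m₂)=(-2,3/2): CG² = 2/5, CG = +√(2/5)
Pairs with CG² = 1/5: (0,-1/2): −√(1/5)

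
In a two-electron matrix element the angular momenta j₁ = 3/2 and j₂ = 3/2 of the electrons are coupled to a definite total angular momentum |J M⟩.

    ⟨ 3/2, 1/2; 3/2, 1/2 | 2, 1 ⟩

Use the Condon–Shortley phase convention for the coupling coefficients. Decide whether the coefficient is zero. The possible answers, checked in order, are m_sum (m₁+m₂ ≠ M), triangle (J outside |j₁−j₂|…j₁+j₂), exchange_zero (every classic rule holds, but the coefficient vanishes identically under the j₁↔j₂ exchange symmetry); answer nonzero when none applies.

exchange_zero

m-sum: m₁+m₂ = 1/2+1/2 = 1, M = 1  ✓
triangle: |j₁−j₂| = 0 ≤ J = 2 ≤ j₁+j₂ = 3  ✓
exchange: j₁=j₂ and m₁=m₂, and (−1)^(j₁+j₂−J) = (−1)^1 = −1 forces ⟨j₁m₁;j₂m₂|JM⟩ = −⟨j₂m₂;j₁m₁|JM⟩ = −⟨j₁m₁;j₂m₂|JM⟩ ⇒ the coefficient vanishes identically
Racah sum check: Σ_k collapses to 0 ⇒ CG = 0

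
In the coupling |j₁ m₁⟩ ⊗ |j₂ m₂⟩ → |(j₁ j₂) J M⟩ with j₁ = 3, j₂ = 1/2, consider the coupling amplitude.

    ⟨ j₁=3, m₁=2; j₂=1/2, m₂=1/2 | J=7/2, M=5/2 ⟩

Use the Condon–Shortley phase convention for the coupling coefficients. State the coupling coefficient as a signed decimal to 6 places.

√[8·0!6!1!/8! · 5!1!1!0!6!1!] = √(86400/7)
  +(−1)^0/∏(0,0,1,1,5,0)! = 1/120  (running 1/120)
⟨..|..⟩ = √(86400/7)·(1/120) = +0.925820

+0.925820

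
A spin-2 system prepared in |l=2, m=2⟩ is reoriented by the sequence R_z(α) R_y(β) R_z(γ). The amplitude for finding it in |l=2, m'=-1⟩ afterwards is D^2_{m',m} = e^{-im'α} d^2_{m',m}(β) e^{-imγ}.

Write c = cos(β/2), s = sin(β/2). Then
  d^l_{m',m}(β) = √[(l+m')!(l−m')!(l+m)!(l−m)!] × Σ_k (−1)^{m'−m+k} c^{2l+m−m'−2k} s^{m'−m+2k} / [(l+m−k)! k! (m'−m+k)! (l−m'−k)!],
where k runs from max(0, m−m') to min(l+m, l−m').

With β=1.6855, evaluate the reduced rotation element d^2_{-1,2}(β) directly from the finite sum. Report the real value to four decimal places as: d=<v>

d=0.5536

d^2_{-1,2}(β=1.6855) via the finite sum:
With c≡cos(β/2)=0.665413 and s≡sin(β/2)=0.746476, N=[1·6·24·1]^{1/2}=12.000000
k∈{3} keeps every argument non-negative
  k=3: (−1)^0·12.0000/(6)·0.6654^1·0.7465^3 = +0.553564
d^2_{-1,2}(1.6855) = +0.553564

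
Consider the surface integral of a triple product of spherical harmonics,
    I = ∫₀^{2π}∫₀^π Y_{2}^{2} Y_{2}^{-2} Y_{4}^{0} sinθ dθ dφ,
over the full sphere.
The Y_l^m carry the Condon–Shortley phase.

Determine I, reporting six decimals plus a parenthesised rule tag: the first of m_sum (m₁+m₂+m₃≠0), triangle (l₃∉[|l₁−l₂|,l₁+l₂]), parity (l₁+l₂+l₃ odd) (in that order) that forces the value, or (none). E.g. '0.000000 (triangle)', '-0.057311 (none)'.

Rules hold: Σm=0, L=8 even, 0≤4≤4.
N = 5·5·9 = 225
Δ = 0!·4!·4!/9! = 1/630
Racah Σ t=0..0: t=0:+1/16 = 1/16
⇒ 3j(2 2 4; 0 0 0)² = 2/35, sgn +1
Racah Σ t=0..0: t=0:+1/576 = 1/576
⇒ 3j(2 2 4; 2 -2 0)² = 1/630, sgn +1
4πI² = N·(3j₀)²·(3jₘ)² = 1/49
I = +1·√(0.0204082/4π) = 0.04029926
No selection rule forces the value: the integral is nonzero (none).

0.040299 (none)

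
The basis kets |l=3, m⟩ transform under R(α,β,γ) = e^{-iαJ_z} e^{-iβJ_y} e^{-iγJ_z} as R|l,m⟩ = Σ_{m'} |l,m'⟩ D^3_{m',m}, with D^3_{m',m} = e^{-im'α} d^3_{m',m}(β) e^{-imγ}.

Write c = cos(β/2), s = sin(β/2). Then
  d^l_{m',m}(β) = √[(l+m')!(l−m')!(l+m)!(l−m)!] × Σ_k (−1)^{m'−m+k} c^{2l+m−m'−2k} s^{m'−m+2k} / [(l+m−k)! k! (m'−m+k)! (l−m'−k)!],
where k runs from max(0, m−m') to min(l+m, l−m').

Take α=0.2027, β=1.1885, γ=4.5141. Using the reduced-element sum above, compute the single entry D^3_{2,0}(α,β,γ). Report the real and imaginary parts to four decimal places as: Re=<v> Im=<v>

First d^3_{2,0}(β=1.1885), then the phase factors e^{-i(2)α} and e^{-i(0)γ}:
Half-angle: c=0.828569, s=0.559887. N=√(120·1·6·6)=65.726707
Admissible k: 0..1 (factorial args all ≥0)
  k=0: (−1)^2·65.7267/(12)·0.8286^4·0.5599^2 = +0.809238
  k=1: (−1)^3·65.7267/(12)·0.8286^2·0.5599^4 = -0.369505
d^3_{2,0}(1.1885) = +0.809238 -0.369505 = +0.439732
Phases: e^{-i·(2)·0.2027}=+0.918945-0.394386i, e^{-i·(0)·4.5141}=+1.000000+0.000000i ⇒ D=+0.404090-0.173424i

Re=0.4041 Im=-0.1734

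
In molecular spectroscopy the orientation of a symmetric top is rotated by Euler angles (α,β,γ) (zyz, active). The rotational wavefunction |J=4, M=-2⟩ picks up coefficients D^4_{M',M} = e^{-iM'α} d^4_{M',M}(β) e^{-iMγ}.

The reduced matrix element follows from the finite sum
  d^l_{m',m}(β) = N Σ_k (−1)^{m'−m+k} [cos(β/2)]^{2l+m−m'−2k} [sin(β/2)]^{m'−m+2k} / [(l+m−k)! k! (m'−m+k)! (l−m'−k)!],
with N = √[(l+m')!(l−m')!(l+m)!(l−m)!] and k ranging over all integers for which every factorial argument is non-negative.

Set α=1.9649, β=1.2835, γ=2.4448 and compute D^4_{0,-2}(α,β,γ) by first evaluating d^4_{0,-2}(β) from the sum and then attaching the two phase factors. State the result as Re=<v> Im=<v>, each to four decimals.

Re=-0.0281 Im=0.1567

Split into d^4_{0,-2}(β=1.2835) × two z-phases.
Half-angle: c=0.801049, s=0.598598. N=√(24·24·2·720)=910.735966
The bounds max(0,m−m')=0 and min(l+m,l−m')=2 give 3 terms
  k=0: (−1)^2·910.7360/(96)·0.8010^6·0.5986^2 = +0.898148
  k=1: (−1)^3·910.7360/(36)·0.8010^4·0.5986^4 = -1.337423
  k=2: (−1)^4·910.7360/(96)·0.8010^2·0.5986^6 = +0.280061
d^4_{0,-2}(1.2835) = +0.898148 -1.337423 +0.280061 = -0.159214
D = (+1.000000+0.000000i)·(-0.159214)·(+0.176285-0.984339i) = -0.028067+0.156721i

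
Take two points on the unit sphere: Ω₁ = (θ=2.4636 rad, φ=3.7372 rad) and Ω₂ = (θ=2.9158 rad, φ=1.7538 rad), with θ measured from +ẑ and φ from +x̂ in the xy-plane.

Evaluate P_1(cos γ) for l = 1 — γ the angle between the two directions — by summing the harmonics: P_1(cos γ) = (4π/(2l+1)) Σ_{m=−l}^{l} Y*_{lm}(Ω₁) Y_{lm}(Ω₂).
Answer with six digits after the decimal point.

0.702755

Summing Y*_{l m}(θ₁,φ₁)·Y_{l m}(θ₂,φ₂) over m ∈ [−1, 1]; prefactor 4π/(2·1+1) = 4.188790:
  [-1]  conj(Y_{1,-1})(Ω₁) = -0.17939 - 0.12157j ; Y_{1,-1}(Ω₂) = -0.01408 - 0.07606j ; Δ = -0.00672 + 0.01536j
  [+0]  conj(Y_{1,0})(Ω₁) = -0.38054 + 0.00000j ; Y_{1,0}(Ω₂) = -0.47620 + 0.00000j ; Δ = 0.18121 + 0.00000j
  [+1]  conj(Y_{1,1})(Ω₁) = 0.17939 - 0.12157j ; Y_{1,1}(Ω₂) = 0.01408 - 0.07606j ; Δ = -0.00672 - 0.01536j
Accumulated sum 0.16777 + 0.00000j; after 4π/(2l+1) scaling, 0.70275 + 0.00000j ⇒ P_1 = 0.702755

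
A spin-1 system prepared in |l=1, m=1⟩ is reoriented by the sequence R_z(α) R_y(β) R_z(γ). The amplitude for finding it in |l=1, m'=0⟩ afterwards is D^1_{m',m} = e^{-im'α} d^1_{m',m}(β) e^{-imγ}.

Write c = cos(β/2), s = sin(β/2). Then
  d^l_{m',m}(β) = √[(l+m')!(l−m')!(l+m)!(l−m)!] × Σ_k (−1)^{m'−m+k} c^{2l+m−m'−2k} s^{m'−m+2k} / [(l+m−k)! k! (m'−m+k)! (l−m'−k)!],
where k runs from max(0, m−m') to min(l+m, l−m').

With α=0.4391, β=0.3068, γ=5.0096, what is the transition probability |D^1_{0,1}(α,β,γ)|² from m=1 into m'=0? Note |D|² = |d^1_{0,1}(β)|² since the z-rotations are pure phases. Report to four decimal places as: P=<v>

P=0.0456

First d^1_{0,1}(β=0.3068), then the phase factors e^{-i(0)α} and e^{-i(1)γ}:
c=cos(0.306800/2)=0.988257, s=sin(0.306800/2)=0.152799; N=√[1·1·2·1]=1.414214
Admissible k: 1..1 (factorial args all ≥0)
  k=1: (−1)^0·1.4142/(1)·0.9883^1·0.1528^1 = +0.213553
d^1_{0,1}(0.3068) = +0.213553
|D^1_{0,1}|² = |d^1_{0,1}(β)|² = (+0.213553)² = 0.045605 (the z-rotation phases have unit modulus)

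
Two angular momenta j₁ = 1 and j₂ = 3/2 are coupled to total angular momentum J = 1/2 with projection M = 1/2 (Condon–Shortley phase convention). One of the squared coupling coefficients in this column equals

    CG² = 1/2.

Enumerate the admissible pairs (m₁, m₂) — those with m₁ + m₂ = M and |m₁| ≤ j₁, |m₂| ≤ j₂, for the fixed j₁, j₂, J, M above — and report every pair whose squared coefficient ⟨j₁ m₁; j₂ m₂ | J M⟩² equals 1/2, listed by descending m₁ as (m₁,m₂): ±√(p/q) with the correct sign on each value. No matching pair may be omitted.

Admissible pairs with m₁+m₂ = M = 1/2: (-1,3/2), (0,1/2), (1,-1/2)
  (m₁,m₂)=(1,-1/2): CG² = 1/6, CG = +√(1/6)
  (m₁,m₂)=(0,1/2): CG² = 1/3, CG = −√(1/3)
  (m₁,m₂)=(-1,3/2): CG² = 1/2, CG = +√(1/2)   ← matches the target
Pairs with CG² = 1/2: (-1,3/2): +√(1/2)

(-1,3/2): +√(1/2)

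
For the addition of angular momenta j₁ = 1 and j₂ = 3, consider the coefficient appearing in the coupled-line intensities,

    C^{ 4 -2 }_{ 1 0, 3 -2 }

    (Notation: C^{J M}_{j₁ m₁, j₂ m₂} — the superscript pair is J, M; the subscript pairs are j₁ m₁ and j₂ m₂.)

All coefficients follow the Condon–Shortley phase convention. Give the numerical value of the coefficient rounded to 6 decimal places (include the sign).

√[9·0!2!6!/9! · 1!1!1!5!2!6!] = √(43200/7)
  +(−1)^0/∏(0,0,1,1,1,5)! = 1/120  (running 1/120)
⟨..|..⟩ = √(43200/7)·(1/120) = +0.654654

+√(3/7) ≈ +0.654654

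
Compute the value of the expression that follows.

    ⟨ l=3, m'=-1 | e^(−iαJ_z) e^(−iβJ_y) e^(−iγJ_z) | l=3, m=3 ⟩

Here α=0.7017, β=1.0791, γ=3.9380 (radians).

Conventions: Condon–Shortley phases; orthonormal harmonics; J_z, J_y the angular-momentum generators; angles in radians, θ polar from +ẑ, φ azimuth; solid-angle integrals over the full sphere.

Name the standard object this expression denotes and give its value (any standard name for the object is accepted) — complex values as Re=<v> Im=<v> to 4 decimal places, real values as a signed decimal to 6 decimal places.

Wigner D-matrix element, Re=0.0231 Im=0.1972

This is a Wigner D-matrix element — the rotation-matrix element ⟨l m'| R(α,β,γ) |l m⟩ in the angular-momentum basis.
D^3_{-1,3}(0.7017,1.0791,3.9380) = e^{-i·-1·0.7017}·d^3_{-1,3}(1.0791)·e^{-i·3·3.9380}. Compute d first:
With c≡cos(β/2)=0.857940 and s≡sin(β/2)=0.513750, N=[2·24·720·1]^{1/2}=185.903201
The bounds max(0,m−m')=4 and min(l+m,l−m')=4 give 1 term
  k=4: (−1)^0·185.9032/(48)·0.8579^2·0.5137^4 = +0.198594
d^3_{-1,3}(1.0791) = +0.198594
Attach z-rotation phases: D = e^{-i(-1)(0.7017)}·(+0.198594)·e^{-i(3)(3.9380)} = +0.023128+0.197243i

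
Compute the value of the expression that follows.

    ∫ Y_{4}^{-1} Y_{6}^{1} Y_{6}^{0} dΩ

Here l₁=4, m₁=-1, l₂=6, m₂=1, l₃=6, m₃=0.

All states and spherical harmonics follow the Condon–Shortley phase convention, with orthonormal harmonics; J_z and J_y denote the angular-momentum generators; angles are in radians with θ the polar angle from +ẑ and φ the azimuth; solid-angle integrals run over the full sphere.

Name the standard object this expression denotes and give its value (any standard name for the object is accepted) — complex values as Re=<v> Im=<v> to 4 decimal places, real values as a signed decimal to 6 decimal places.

This is a Gaunt coefficient — the integral of a triple product of spherical harmonics over the sphere.
Rules hold: Σm=0, L=16 even, 2≤6≤10.
N = 9·13·13 = 1521
Δ = 4!·4!·8!/17! = 1/15315300
Racah Σ t=0..4: t=0:+1/829440 t=1:−1/25920 t=2:+1/9216 t=3:−1/25920 t=4:+1/829440 = 7/207360
⇒ 3j(4 6 6; 0 0 0)² = 28/2431, sgn +1
Racah Σ t=1..4: t=1:−1/207360 t=2:+1/17280 t=3:−1/13824 t=4:+1/103680 = -1/103680
⇒ 3j(4 6 6; -1 1 0)² = 10/7293, sgn -1
4πI² = N·(3j₀)²·(3jₘ)² = 840/34969
I = -1·√(0.0240213/4π) = -0.04372130

Gaunt coefficient, -0.043721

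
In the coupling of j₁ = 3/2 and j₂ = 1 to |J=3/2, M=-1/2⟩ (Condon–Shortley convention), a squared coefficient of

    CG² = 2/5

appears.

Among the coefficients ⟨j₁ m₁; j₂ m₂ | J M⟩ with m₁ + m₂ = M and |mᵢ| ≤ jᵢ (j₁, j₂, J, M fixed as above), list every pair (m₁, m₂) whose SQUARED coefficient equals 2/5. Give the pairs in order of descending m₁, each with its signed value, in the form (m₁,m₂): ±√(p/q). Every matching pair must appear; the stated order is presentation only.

Admissible pairs with m₁+m₂ = M = -1/2: (-3/2,1), (-1/2,0), (1/2,-1)
  (m₁,m₂)=(1/2,-1): CG² = 8/15, CG = +√(8/15)
  (m₁,m₂)=(-1/2,0): CG² = 1/15, CG = −√(1/15)
  (m₁,m₂)=(-3/2,1): CG² = 2/5, CG = −√(2/5)   ← matches the target
Pairs with CG² = 2/5: (-3/2,1): −√(2/5)

(-3/2,1): −√(2/5)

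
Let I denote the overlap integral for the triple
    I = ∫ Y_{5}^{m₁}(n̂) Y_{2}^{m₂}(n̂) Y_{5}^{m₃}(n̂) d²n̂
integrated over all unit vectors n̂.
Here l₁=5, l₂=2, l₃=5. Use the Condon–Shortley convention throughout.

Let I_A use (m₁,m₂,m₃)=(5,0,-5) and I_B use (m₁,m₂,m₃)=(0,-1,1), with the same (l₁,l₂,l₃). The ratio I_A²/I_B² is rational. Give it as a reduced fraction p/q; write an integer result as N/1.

Shared (l₁,l₂,l₃)=(5,2,5): N and (l;000)² cancel in I_A²/I_B².
A: Δ = 2!·8!·2!/13! = 1/38610; Racah Σ t=0..0: t=0:+1/161280 = 1/161280; ⇒ 3j(5 2 5; 5 0 -5)² = 15/286, sgn +1
B: Δ = 2!·8!·2!/13! = 1/38610; Racah Σ t=0..1: t=0:+1/1440 t=1:−1/1152 = -1/5760; ⇒ 3j(5 2 5; 0 -1 1)² = 1/858, sgn -1
I_A²/I_B² = (15/286)/(1/858) = 45/1

45/1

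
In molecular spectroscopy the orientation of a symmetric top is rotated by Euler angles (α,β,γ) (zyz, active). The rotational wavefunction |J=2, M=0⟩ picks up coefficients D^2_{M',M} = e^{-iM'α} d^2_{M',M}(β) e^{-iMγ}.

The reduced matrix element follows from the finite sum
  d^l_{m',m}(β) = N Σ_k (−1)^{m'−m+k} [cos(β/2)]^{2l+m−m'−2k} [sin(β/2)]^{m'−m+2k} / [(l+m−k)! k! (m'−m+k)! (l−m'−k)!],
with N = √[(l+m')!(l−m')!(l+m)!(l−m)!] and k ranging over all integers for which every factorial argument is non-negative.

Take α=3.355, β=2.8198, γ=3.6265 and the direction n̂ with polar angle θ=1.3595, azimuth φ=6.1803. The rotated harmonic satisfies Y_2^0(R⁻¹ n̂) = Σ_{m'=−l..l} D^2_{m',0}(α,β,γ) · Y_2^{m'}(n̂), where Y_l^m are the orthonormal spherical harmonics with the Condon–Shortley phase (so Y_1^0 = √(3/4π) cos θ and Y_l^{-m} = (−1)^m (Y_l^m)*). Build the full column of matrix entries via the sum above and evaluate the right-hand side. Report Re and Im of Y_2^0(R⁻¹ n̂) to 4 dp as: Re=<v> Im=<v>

Need the full column D^2_{m',0} for m'=−2..2 at α=3.3550, β=2.8198, γ=3.6265.
cos(β/2)=0.160203, sin(β/2)=0.987084
d^2_{-2,0}: single k=2 term ⇒ +0.061253;  D = +0.055758+0.025357i
d^2_{-1,0}: k∈[1..2] ⇒ +0.009941 -0.377406 = -0.367465;  D = +0.359129+0.077826i
d^2_{0,0}: k∈[0..2] ⇒ +0.000659 -0.100025 +0.949329 = +0.849962;  D = +0.849962+0.000000i
d^2_{1,0}: k∈[0..1] ⇒ -0.009941 +0.377406 = +0.367465;  D = -0.359129+0.077826i
d^2_{2,0}: single k=0 term ⇒ +0.061253;  D = +0.055758-0.025357i
Y_2^{m'}(θ=1.3595,φ=6.1803) and Σ D·Y over m':
  (+0.0558+0.0254i)·(+0.3615+0.0755i)  (+0.3591+0.0778i)·(+0.1576+0.0163i)  (+0.8500+0.0000i)·(-0.2738+0.0000i)  (-0.3591+0.0778i)·(-0.1576+0.0163i)  (+0.0558-0.0254i)·(+0.3615-0.0755i)
Y_2^0(R⁻¹ n̂) = -0.085559+0.000000i

Re=-0.0856 Im=0.0000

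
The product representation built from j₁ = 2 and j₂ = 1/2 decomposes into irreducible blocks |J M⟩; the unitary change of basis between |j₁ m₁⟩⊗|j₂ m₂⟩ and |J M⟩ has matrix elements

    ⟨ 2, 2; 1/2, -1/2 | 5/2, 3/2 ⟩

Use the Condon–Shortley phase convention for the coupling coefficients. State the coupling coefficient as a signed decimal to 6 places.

triangle: 0!*4!*1!/6! = 24/720
(j±m)!: 4!*0!*0!*1!*4!*1! = 576
prefactor² = (2J+1)*Δ*N² = 576/5
  k=0: +1/(0!*0!*0!*0!*4!*1!) = 1/24
Σ = 1/24  ⇒  CG² = 576/5*(1/24)² = 1/5
CG = +√(1/5) = +0.447214

+√(1/5) ≈ +0.447214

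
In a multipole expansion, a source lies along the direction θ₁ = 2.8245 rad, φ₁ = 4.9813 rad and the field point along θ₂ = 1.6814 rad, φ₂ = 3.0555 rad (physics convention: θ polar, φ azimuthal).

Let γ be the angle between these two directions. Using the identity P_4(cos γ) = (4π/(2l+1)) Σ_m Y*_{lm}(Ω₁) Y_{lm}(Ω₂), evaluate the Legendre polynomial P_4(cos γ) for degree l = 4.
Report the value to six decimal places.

Addition theorem: P_4(cos γ) = (4π/9) Σ_m Y*_{lm}(Ω₁) Y_{lm}(Ω₂), m = −4…4:
  [-4]  conj(Y_{4,-4})(Ω₁) = 0.00199 + 0.00368j ; Y_{4,-4}(Ω₂) = 0.40646 + 0.14578j ; Δ = 0.00027 + 0.00179j
  [-3]  conj(Y_{4,-3})(Ω₁) = 0.02603 - 0.02494j ; Y_{4,-3}(Ω₂) = 0.13114 + 0.03464j ; Δ = 0.00428 - 0.00237j
  [-2]  conj(Y_{4,-2})(Ω₁) = -0.14858 - 0.08862j ; Y_{4,-2}(Ω₂) = -0.29780 - 0.05179j ; Δ = 0.03966 + 0.03409j
  [-1]  conj(Y_{4,-1})(Ω₁) = -0.12361 + 0.44852j ; Y_{4,-1}(Ω₂) = -0.15071 - 0.01301j ; Δ = 0.02446 - 0.06599j
  [+0]  conj(Y_{4,0})(Ω₁) = 0.46989 + 0.00000j ; Y_{4,0}(Ω₂) = 0.27924 + 0.00000j ; Δ = 0.13121 + 0.00000j
  [+1]  conj(Y_{4,1})(Ω₁) = 0.12361 + 0.44852j ; Y_{4,1}(Ω₂) = 0.15071 - 0.01301j ; Δ = 0.02446 + 0.06599j
  [+2]  conj(Y_{4,2})(Ω₁) = -0.14858 + 0.08862j ; Y_{4,2}(Ω₂) = -0.29780 + 0.05179j ; Δ = 0.03966 - 0.03409j
  [+3]  conj(Y_{4,3})(Ω₁) = -0.02603 - 0.02494j ; Y_{4,3}(Ω₂) = -0.13114 + 0.03464j ; Δ = 0.00428 + 0.00237j
  [+4]  conj(Y_{4,4})(Ω₁) = 0.00199 - 0.00368j ; Y_{4,4}(Ω₂) = 0.40646 - 0.14578j ; Δ = 0.00027 - 0.00179j
Accumulated sum 0.26855 - 0.00000j; after 4π/(2l+1) scaling, 0.37497 - 0.00000j ⇒ P_4 = 0.374970

0.374970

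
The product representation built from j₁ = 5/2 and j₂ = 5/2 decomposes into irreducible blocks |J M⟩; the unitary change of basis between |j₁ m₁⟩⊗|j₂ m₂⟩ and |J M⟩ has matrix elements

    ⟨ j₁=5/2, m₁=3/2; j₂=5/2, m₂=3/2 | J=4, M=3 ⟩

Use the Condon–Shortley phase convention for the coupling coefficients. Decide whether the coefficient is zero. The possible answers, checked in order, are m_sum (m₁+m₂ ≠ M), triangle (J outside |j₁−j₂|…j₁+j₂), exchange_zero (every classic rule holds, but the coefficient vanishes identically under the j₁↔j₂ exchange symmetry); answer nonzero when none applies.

exchange_zero

m-sum: m₁+m₂ = 3/2+3/2 = 3, M = 3  ✓
triangle: |j₁−j₂| = 0 ≤ J = 4 ≤ j₁+j₂ = 5  ✓
exchange: j₁=j₂ and m₁=m₂, and (−1)^(j₁+j₂−J) = (−1)^1 = −1 forces ⟨j₁m₁;j₂m₂|JM⟩ = −⟨j₂m₂;j₁m₁|JM⟩ = −⟨j₁m₁;j₂m₂|JM⟩ ⇒ the coefficient vanishes identically
Racah sum check: Σ_k collapses to 0 ⇒ CG = 0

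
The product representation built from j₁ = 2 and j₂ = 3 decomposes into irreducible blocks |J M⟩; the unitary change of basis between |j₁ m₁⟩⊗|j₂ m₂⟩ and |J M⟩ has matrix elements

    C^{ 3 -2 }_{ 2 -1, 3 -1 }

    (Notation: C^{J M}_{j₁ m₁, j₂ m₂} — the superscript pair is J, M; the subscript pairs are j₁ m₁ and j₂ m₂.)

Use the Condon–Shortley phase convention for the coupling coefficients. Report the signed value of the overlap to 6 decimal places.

j₁+j₂−J=2  J+j₁−j₂=2  J−j₁+j₂=4  j₁+j₂+J+1=9
(j₁±m₁, j₂±m₂, J±M) = (1,3,2,4,1,5)
P² = 64
sum k=1..2:
  [1] −1/12 = -1/12
  [2] +1/48 = 1/48
S = -1/16
C² = P²·S² = 1/4 ; C = -0.500000

-0.500000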